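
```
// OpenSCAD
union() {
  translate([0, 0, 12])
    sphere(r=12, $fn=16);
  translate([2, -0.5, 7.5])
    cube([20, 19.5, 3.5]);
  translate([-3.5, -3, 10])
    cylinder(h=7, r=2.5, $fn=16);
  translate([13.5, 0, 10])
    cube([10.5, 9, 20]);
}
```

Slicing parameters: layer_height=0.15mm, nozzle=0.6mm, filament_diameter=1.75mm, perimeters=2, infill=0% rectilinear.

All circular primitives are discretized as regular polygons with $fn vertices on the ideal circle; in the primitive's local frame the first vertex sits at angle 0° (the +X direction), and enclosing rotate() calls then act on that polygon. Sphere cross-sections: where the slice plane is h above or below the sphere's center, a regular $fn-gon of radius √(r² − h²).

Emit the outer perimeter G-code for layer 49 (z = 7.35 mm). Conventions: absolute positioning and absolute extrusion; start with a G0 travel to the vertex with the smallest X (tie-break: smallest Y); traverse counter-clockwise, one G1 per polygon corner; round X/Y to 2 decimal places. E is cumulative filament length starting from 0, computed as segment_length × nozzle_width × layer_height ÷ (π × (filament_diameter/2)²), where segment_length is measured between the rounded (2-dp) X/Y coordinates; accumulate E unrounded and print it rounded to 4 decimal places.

At z = 7.35 mm: the sphere: section is a regular 16-gon, circumradius = √(r²−h²) = √(12²−4.65²) = 11.062; the cube at (2, -0.5) does not reach this height (z outside [7.5, 11]); the cylinder at (-3.5, -3) is absent (z outside [10, 17]); the cube at (13.5, 0) is absent (z outside [10, 30]); Combining (union): only the r=12 sphere is present, so the union is just that shape — 1 connected region. The outline is a single polygon with 16 vertices. Extrusion per mm of travel: 0.6 × 0.15 / (π × 0.875²) = 0.037418. Accumulating E over each segment gives final E = 2.5836.

G0 X-11.06 Y0.00 Z7.35
G1 X-10.22 Y-4.23 E0.1614
G1 X-7.82 Y-7.82 E0.3229
G1 X-4.23 Y-10.22 E0.4845
G1 X0.00 Y-11.06 E0.6459
G1 X4.23 Y-10.22 E0.8073
G1 X7.82 Y-7.82 E0.9688
G1 X10.22 Y-4.23 E1.1304
G1 X11.06 Y0.00 E1.2918
G1 X10.22 Y4.23 E1.4532
G1 X7.82 Y7.82 E1.6147
G1 X4.23 Y10.22 E1.7763
G1 X0.00 Y11.06 E1.9377
G1 X-4.23 Y10.22 E2.0991
G1 X-7.82 Y7.82 E2.2606
G1 X-10.22 Y4.23 E2.4222
G1 X-11.06 Y0.00 E2.5836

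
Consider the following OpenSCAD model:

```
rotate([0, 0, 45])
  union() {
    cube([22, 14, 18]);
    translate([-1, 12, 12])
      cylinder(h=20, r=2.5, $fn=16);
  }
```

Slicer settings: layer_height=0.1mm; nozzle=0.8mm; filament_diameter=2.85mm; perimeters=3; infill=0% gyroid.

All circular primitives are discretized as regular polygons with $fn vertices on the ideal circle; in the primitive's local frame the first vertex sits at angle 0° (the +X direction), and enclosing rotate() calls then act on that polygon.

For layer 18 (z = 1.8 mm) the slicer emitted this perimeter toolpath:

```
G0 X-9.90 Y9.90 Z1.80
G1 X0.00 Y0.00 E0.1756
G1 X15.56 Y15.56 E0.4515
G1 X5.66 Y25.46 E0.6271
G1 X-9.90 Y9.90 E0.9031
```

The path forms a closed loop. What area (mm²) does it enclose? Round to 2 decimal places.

Apply the shoelace formula to the sequence of (X, Y) vertices; enclosed area = 308.09 mm².

308.09 mm²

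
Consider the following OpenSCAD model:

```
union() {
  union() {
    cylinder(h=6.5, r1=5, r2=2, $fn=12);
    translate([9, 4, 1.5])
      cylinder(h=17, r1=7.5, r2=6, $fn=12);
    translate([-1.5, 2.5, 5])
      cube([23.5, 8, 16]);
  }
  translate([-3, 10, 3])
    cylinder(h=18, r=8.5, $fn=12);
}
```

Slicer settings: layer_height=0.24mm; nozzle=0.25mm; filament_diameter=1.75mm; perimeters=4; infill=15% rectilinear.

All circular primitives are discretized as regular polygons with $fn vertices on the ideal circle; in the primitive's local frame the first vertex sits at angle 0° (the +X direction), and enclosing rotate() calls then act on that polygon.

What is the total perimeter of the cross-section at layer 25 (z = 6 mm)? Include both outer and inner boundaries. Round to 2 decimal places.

At z = 6 mm: the cone: at t=0.923 of its height the radius interpolates to r₁+(r₂−r₁)t = 2.231, giving a regular 12-gon of that circumradius (perimeter = 2·12·2.231·sin(180°/12) = 13.86 mm); the cone at (9, 4): at t=0.265 of its height the radius interpolates to r₁+(r₂−r₁)t = 7.103, giving a regular 12-gon of that circumradius (perimeter = 2·12·7.103·sin(180°/12) = 44.12 mm); the cube at (-1.5, 2.5) (footprint 23.5×8) is included at this height (perimeter 63.00 mm); Merging all regions: the regions partially overlap (shared area 95.03 mm²), so the edge portions inside another operand are dropped and the merged outline is re-measured after clipping — boundary = 82.57 mm; the r=8.5 cylinder at (-3, 10) contributes a regular 12-gon of circumradius 8.5 (perimeter = 2·12·8.500·sin(180°/12) = 52.80 mm); Merging all regions: the regions partially overlap (shared area 44.54 mm²), so the edge portions inside another operand are dropped and the merged outline is re-measured after clipping — boundary = 108.42 mm. Overall, the cross-section has 2 separate islands. Total boundary length (outer) = 108.42 mm.

108.42 mm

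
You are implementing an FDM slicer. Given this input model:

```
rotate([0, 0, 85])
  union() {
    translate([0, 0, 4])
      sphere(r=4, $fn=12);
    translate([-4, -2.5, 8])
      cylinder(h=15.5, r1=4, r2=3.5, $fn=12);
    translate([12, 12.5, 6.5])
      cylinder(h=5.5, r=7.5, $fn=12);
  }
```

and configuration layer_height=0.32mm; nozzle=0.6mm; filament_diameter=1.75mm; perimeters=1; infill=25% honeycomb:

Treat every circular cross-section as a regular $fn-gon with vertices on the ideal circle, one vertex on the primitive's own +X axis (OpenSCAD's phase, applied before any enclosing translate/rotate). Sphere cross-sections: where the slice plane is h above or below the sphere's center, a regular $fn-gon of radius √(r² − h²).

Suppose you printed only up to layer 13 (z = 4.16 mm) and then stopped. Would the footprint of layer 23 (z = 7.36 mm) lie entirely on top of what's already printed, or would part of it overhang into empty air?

part overhangs

Compare the two slices. At z = 4.16: the r=4 sphere slices to a regular 12-gon of circumradius 3.997 (√(r²−h²) with h=0.16 from center) (area = (12/2)·3.997²·sin(360°/12) = 47.92 mm²); the cone at (-4, -2.5) is absent (z outside [8, 23.5]); the cylinder at (12, 12.5) is not intersected at this z (z outside [6.5, 12]); Taking the union: only the r=4 sphere is present, so the union is just that shape — area = 47.92 mm²; (rotated 85° about Z; rotation is an isometry so areas/perimeters/island counts are preserved). At z = 7.36: the r=4 sphere contributes a regular 12-gon of circumradius √(4²−3.36²) = 2.170 (area = (12/2)·2.170²·sin(360°/12) = 14.13 mm²); the cone at (-4, -2.5) is absent (z outside [8, 23.5]); the r=7.5 cylinder at (12, 12.5) contributes a regular 12-gon of circumradius 7.5 (area = (12/2)·7.500²·sin(360°/12) = 168.75 mm²); Combining (union): the 2 present regions are separate (no shared area or edge), so areas and boundary lengths simply add and each stays a separate island — area = 182.88 mm²; (rotated 85° about Z; rotation is an isometry so areas/perimeters/island counts are preserved). Checking containment: at z = 7.36 the cross-section extends beyond the z = 4.16 cross-section by about 168.75 mm².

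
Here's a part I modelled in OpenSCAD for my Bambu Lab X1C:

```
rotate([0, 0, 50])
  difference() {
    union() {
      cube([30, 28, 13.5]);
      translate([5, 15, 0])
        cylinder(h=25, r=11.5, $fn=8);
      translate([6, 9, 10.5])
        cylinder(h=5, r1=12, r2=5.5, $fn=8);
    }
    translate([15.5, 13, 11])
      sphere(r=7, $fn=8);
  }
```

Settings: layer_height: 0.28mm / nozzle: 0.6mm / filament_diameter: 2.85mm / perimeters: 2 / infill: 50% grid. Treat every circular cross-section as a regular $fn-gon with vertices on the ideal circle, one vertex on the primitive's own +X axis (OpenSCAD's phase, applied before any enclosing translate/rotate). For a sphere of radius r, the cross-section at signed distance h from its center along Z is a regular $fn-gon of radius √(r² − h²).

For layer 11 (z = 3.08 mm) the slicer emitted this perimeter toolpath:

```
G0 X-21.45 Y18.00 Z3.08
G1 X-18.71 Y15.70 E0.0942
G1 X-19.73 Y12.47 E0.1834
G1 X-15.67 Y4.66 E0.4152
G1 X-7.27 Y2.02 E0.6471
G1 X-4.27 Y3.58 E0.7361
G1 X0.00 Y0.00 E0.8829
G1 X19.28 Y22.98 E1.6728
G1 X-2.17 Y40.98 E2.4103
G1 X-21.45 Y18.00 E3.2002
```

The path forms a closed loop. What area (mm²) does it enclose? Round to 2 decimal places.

Apply the shoelace formula to the sequence of (X, Y) vertices; enclosed area = 922.34 mm².

922.34 mm²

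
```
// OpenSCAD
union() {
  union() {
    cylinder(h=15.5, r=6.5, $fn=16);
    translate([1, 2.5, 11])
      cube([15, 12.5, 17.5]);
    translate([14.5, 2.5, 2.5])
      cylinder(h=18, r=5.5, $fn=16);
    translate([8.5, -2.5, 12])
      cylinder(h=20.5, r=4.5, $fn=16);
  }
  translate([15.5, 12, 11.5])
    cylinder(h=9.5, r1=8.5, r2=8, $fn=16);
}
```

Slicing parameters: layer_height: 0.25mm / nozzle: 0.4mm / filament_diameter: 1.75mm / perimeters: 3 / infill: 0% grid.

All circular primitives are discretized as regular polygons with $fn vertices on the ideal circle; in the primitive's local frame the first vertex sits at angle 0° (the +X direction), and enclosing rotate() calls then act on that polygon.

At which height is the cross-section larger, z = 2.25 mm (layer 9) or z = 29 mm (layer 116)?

Layer 9 (z = 2.25): the cylinder: section is a regular 16-gon, circumradius r=6.5 (area = (16/2)·6.500²·sin(360°/16) = 129.35 mm²); the cube at (1, 2.5) does not reach this height (z outside [11, 28.5]); the cylinder at (14.5, 2.5) is absent (z outside [2.5, 20.5]); the cylinder at (8.5, -2.5) is not intersected at this z (z outside [12, 32.5]); Merging all regions: only the r=6.5 cylinder is present, so the union is just that shape — area = 129.35 mm²; the cone at (15.5, 12) is absent (z outside [11.5, 21]); Combining (union): only that combined region is present, so the union is just that shape — area = 129.35 mm². So its area = 129.35 mm². Layer 116 (z = 29): the cylinder is absent (z outside [0, 15.5]); the cube at (1, 2.5) does not reach this height (z outside [11, 28.5]); the cylinder at (14.5, 2.5) does not reach this height (z outside [2.5, 20.5]); the r=4.5 cylinder at (8.5, -2.5) contributes a regular 16-gon of circumradius 4.5 (area = (16/2)·4.500²·sin(360°/16) = 61.99 mm²); Taking the union: only the r=4.5 cylinder at (8.5, -2.5) is present, so the union is just that shape — area = 61.99 mm²; the cone at (15.5, 12) is absent (z outside [11.5, 21]); Merging all regions: only that combined region is present, so the union is just that shape — area = 61.99 mm². So its area = 61.99 mm². Layer 9 is larger (129.35 vs 61.99 mm²).

layer 9 (z = 2.25 mm)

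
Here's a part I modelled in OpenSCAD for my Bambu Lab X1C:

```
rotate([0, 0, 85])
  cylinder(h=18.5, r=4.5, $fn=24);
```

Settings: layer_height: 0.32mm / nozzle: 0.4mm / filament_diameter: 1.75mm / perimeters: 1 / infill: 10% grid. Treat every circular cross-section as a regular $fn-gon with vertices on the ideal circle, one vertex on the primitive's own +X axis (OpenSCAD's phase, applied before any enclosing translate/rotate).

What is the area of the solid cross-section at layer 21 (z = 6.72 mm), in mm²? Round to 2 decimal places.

62.89 mm²

At z = 6.72 mm: the r=4.5 cylinder gives a regular 24-gon of circumradius 4.5 (constant along its height) (area = (24/2)·4.500²·sin(360°/24) = 62.89 mm²); (whole slice rotated 85° about Z — lengths, areas and connectivity unchanged). Overall, the cross-section is a single solid region. Net area = 62.89 mm².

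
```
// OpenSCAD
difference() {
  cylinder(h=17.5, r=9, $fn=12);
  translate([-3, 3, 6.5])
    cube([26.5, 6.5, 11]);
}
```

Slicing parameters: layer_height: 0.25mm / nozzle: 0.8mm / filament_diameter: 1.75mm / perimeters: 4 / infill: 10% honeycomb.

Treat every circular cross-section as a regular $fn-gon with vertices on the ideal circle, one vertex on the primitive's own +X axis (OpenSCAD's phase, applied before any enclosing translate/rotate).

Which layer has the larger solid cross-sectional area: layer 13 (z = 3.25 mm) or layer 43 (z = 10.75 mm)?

layer 13 (z = 3.25 mm)

Layer 13 (z = 3.25): the r=9 cylinder contributes a regular 12-gon of circumradius 9 (area = (12/2)·9.000²·sin(360°/12) = 243.00 mm²); the cube at (-3, 3) does not reach this height (z outside [6.5, 17.5]); After the difference (first − rest): none of the subtracted shapes is present at this height, so the r=9 cylinder is unchanged — area = 243.00 mm². So its area = 243.00 mm². Layer 43 (z = 10.75): the cylinder: section is a regular 12-gon, circumradius r=9 (area = (12/2)·9.000²·sin(360°/12) = 243.00 mm²); the cube at (-3, 3) (footprint 26.5×6.5) is included at this height (area 172.25 mm²); Subtracting the remaining from the first: starting from the r=9 cylinder (243.00 mm²), the 26.5×6.5 cube at (-3, 3) partially overlaps it — only the 51.75 mm² overlap (of its 172.25 mm²) is removed, clipping the outline — area = 191.25 mm². So its area = 191.25 mm². Layer 13 is larger (243.00 vs 191.25 mm²).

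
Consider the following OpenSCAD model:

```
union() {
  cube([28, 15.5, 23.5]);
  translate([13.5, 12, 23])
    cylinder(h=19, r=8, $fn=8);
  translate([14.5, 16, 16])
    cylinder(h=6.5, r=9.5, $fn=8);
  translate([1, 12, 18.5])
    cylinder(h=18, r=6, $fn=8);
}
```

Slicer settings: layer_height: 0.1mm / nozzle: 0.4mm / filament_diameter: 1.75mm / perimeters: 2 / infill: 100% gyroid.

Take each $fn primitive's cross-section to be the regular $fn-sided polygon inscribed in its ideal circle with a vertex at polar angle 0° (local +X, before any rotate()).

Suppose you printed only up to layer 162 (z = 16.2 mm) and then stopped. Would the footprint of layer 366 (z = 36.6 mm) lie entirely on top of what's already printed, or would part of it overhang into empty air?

entirely on top

Compare the two slices. At z = 16.2: the cube is present — its section is the full 28×15.5 rectangle (area 434.00 mm²); the cylinder at (13.5, 12) is not intersected at this z (z outside [23, 42]); the r=9.5 cylinder at (14.5, 16) gives a regular 8-gon of circumradius 9.5 (constant along its height) (area = (8/2)·9.500²·sin(360°/8) = 255.27 mm²); the cylinder at (1, 12) is absent (z outside [18.5, 36.5]); Merging all regions: the regions partially overlap — summed areas 689.27 mm² minus the doubly-counted overlap 118.24 mm² gives 571.03 mm² — area = 571.03 mm². At z = 36.6: the cube does not reach this height (z outside [0, 23.5]); the r=8 cylinder at (13.5, 12) contributes a regular 8-gon of circumradius 8 (area = (8/2)·8.000²·sin(360°/8) = 181.02 mm²); the cylinder at (14.5, 16) is not intersected at this z (z outside [16, 22.5]); the cylinder at (1, 12) is absent (z outside [18.5, 36.5]); Merging all regions: only the r=8 cylinder at (13.5, 12) is present, so the union is just that shape — area = 181.02 mm². Checking containment: the cross-section at z = 36.6 is a subset of the cross-section at z = 16.2.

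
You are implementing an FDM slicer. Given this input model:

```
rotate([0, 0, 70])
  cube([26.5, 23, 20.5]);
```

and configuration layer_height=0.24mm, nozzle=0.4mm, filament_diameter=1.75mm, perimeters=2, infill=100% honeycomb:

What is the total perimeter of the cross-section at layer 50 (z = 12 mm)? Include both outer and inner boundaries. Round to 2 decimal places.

99.00 mm

At z = 12 mm: the 26.5×23 cube contributes its full rectangle (perimeter 99.00 mm); (rotated 70° about Z; rotation is an isometry so areas/perimeters/island counts are preserved). Overall, the cross-section is a single solid region. Total boundary length (outer) = 99.00 mm.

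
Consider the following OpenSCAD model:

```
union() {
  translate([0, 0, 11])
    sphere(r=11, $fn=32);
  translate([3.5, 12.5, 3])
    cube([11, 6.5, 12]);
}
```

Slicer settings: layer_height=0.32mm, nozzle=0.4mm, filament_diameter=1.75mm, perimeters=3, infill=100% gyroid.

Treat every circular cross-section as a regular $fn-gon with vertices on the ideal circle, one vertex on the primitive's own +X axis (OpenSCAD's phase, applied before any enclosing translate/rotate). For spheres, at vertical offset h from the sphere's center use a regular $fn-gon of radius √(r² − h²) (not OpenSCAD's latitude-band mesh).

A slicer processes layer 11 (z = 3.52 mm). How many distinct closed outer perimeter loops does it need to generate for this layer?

At z = 3.52 mm: the sphere: section is a regular 32-gon, circumradius = √(r²−h²) = √(11²−7.48²) = 8.065; the cube at (3.5, 12.5) (footprint 11×6.5) is included at this height; Merging all regions: the 2 present regions are separate (no shared area or edge), so areas and boundary lengths simply add and each stays a separate island — 2 connected regions. The result has 2 disconnected regions.

2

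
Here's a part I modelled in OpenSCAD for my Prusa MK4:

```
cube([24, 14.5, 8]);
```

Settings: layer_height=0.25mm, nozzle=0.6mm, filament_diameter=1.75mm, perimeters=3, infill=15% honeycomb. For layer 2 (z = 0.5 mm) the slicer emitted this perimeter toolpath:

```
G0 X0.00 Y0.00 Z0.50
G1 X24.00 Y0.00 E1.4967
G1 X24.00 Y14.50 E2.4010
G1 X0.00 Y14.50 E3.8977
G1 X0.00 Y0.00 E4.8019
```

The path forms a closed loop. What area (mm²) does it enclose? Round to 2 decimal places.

Apply the shoelace formula to the sequence of (X, Y) vertices; enclosed area = 348.00 mm².

348.00 mm²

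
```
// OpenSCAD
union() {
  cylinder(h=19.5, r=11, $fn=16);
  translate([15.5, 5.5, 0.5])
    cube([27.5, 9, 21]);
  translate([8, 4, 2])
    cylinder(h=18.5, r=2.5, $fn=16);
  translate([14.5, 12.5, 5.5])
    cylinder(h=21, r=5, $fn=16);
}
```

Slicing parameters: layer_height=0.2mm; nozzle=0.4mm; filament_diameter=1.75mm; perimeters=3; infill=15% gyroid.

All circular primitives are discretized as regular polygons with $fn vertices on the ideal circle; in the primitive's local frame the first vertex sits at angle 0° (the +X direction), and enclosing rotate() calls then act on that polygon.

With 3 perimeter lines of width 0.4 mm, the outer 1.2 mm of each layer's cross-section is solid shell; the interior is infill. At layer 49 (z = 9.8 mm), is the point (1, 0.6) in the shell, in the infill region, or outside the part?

infill

At z = 9.8 mm: the cylinder: section is a regular 16-gon, circumradius r=11; the cube at (15.5, 5.5) is present — its section is the full 27.5×9 rectangle; the r=2.5 cylinder at (8, 4) contributes a regular 16-gon of circumradius 2.5; the r=5 cylinder at (14.5, 12.5) gives a regular 16-gon of circumradius 5 (constant along its height); Taking the union: the regions partially overlap (shared area 39.69 mm²), so overlapping operands fuse into one piece — 2 connected regions. Overall, the cross-section has 2 separate islands. The nearest boundary edge runs (7.78, 7.78)→(8.73, 6.35); distance from the point to it = 9.64 mm. (Shell/infill is judged within the island containing the point — the largest one.) The point is inside the cross-section and 9.64 mm from the nearest boundary — more than the 1.2 mm shell width (3 × 0.4), so it's in the infill interior.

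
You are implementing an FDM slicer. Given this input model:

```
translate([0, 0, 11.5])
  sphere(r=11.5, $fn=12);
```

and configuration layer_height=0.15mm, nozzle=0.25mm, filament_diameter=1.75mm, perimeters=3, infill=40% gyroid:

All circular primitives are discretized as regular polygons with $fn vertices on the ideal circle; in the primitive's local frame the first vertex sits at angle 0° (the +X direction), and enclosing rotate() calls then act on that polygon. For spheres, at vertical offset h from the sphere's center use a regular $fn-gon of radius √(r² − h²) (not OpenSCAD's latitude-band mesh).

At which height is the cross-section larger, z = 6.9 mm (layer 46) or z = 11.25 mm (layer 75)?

layer 75 (z = 11.25 mm)

Layer 46 (z = 6.9): the r=11.5 sphere contributes a regular 12-gon of circumradius √(11.5²−4.6²) = 10.540 (area = (12/2)·10.540²·sin(360°/12) = 333.27 mm²). So its area = 333.27 mm². Layer 75 (z = 11.25): the r=11.5 sphere contributes a regular 12-gon of circumradius √(11.5²−0.25²) = 11.497 (area = (12/2)·11.497²·sin(360°/12) = 396.56 mm²). So its area = 396.56 mm². Layer 75 is larger (396.56 vs 333.27 mm²).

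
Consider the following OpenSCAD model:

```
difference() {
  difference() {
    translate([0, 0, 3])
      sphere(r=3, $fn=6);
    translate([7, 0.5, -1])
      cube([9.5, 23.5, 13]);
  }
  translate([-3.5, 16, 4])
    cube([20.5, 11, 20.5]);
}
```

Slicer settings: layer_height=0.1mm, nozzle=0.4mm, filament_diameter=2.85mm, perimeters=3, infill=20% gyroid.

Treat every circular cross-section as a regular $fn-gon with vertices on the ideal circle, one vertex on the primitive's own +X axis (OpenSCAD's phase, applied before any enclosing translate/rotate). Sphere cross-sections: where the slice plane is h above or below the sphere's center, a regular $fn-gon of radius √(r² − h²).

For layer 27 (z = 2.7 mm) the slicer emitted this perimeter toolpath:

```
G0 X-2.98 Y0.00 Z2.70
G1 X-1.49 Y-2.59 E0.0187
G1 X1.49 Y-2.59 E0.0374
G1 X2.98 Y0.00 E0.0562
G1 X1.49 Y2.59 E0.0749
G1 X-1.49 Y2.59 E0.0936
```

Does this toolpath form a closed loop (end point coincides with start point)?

Start point (G0): (-2.98, 0.00). End point (last G1): the path does not return to the start — open.

no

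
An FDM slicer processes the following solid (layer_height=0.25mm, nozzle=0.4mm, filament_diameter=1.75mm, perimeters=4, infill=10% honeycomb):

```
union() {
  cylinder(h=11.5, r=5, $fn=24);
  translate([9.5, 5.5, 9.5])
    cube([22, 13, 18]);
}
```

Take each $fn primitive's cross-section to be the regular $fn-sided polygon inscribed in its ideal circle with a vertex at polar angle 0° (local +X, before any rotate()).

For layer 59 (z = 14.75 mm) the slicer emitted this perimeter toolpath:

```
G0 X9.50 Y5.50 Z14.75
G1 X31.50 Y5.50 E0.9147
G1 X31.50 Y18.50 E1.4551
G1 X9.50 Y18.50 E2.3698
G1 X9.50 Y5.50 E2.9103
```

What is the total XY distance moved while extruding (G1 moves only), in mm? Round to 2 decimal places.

Sum the Euclidean lengths of each G1 segment: total = 70.00 mm.

70.00 mm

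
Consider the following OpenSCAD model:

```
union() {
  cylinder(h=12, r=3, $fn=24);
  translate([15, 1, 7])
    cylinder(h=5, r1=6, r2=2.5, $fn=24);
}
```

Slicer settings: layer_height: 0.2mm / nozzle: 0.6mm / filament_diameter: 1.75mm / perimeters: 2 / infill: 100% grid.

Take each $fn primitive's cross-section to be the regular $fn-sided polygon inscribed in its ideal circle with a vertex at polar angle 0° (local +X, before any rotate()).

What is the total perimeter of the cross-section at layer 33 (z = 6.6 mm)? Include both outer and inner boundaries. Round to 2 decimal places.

At z = 6.6 mm: the r=3 cylinder contributes a regular 24-gon of circumradius 3 (perimeter = 2·24·3.000·sin(180°/24) = 18.80 mm); the cone at (15, 1) is absent (z outside [7, 12]); Taking the union: only the r=3 cylinder is present, so the union is just that shape — boundary = 18.80 mm. Overall, the cross-section is a single solid region. Total boundary length (outer) = 18.80 mm.

18.80 mm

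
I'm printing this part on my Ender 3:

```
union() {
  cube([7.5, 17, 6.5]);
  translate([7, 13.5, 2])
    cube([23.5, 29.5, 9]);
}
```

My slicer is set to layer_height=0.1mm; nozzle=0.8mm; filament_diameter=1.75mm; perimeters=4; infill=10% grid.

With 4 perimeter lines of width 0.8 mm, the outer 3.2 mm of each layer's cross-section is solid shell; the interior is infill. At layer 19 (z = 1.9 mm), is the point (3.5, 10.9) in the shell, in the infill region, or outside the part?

At z = 1.9 mm: the cube is present — its section is the full 7.5×17 rectangle; the cube at (7, 13.5) is not intersected at this z (z outside [2, 11]); Taking the union: only the 7.5×17 cube is present, so the union is just that shape — 1 connected region. Overall, the cross-section is a single solid region. The nearest boundary edge runs (0.00, 17.00)→(0.00, 0.00); distance from the point to it = 3.50 mm. The point is inside the cross-section and 3.50 mm from the nearest boundary — more than the 3.2 mm shell width (4 × 0.8), so it's in the infill interior.

infill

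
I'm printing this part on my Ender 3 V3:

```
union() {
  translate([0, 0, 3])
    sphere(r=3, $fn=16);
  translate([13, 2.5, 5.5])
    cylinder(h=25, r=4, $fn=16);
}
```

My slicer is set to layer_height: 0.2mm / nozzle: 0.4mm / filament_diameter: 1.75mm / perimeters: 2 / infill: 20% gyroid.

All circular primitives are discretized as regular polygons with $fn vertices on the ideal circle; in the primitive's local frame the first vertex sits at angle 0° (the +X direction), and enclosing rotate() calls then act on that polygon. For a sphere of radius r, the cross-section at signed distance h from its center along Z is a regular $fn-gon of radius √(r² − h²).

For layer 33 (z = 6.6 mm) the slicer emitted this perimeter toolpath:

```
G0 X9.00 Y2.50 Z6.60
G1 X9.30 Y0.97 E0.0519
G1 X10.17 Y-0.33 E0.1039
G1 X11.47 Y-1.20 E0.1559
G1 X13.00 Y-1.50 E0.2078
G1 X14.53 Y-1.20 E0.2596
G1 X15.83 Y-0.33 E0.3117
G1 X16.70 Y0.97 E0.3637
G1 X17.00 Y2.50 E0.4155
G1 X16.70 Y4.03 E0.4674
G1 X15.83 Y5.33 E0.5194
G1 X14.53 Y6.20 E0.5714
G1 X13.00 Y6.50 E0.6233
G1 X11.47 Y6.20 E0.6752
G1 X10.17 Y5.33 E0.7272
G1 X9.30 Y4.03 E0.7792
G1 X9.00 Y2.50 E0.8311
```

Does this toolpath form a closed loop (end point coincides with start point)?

yes

Start point (G0): (9.00, 2.50). End point (last G1): the path returns to the start — closed.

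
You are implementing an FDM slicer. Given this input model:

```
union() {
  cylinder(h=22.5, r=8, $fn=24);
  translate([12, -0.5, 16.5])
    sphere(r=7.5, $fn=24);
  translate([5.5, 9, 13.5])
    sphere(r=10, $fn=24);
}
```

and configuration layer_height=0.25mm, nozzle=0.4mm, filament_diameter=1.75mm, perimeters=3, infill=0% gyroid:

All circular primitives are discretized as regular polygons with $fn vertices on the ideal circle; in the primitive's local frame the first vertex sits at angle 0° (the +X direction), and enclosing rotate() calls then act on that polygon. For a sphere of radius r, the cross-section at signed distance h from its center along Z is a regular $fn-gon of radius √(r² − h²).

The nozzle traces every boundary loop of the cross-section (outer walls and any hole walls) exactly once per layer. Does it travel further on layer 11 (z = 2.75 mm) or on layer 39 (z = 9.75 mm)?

layer 39 (z = 9.75 mm)

Layer 11 (z = 2.75): the r=8 cylinder gives a regular 24-gon of circumradius 8 (constant along its height) (perimeter = 2·24·8.000·sin(180°/24) = 50.12 mm); the sphere at (12, -0.5) is absent (|z−center|=13.750 > r=7.5); the sphere at (5.5, 9) is absent (|z−center|=10.750 > r=10); Combining (union): only the r=8 cylinder is present, so the union is just that shape — boundary = 50.12 mm. So its perimeter = 50.12 mm. Layer 39 (z = 9.75): the r=8 cylinder contributes a regular 24-gon of circumradius 8 (perimeter = 2·24·8.000·sin(180°/24) = 50.12 mm); the r=7.5 sphere at (12, -0.5) slices to a regular 24-gon of circumradius 3.269 (√(r²−h²) with h=6.75 from center) (perimeter = 2·24·3.269·sin(180°/24) = 20.48 mm); the sphere at (5.5, 9): section is a regular 24-gon, circumradius = √(r²−h²) = √(10²−3.75²) = 9.270 (perimeter = 2·24·9.270·sin(180°/24) = 58.08 mm); Merging all regions: the regions partially overlap (shared area 64.98 mm²), so the edge portions inside another operand are dropped and the merged outline is re-measured after clipping — boundary = 88.87 mm. So its perimeter = 88.87 mm. Layer 39 is larger (88.87 vs 50.12 mm).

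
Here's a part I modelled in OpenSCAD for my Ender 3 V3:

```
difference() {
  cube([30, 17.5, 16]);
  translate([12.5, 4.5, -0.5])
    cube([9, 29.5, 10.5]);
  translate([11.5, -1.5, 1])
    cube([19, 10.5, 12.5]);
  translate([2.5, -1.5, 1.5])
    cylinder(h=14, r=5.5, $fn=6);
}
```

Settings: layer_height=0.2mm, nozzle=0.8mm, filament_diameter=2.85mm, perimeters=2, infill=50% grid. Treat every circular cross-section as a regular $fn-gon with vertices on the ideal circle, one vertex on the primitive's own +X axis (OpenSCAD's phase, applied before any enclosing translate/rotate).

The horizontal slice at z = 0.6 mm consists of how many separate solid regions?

At z = 0.6 mm: the cube is present — its section is the full 30×17.5 rectangle; the cube at (12.5, 4.5) (footprint 9×29.5) is included at this height; the cube at (11.5, -1.5) is not intersected at this z (z outside [1, 13.5]); the cylinder at (2.5, -1.5) does not reach this height (z outside [1.5, 15.5]); After the difference (first − rest): starting from the 30×17.5 cube, the 9×29.5 cube at (12.5, 4.5) partially overlaps it — only the 117.00 mm² overlap (of its 265.50 mm²) is removed, clipping the outline — 1 connected region. The result has 1 disconnected region.

1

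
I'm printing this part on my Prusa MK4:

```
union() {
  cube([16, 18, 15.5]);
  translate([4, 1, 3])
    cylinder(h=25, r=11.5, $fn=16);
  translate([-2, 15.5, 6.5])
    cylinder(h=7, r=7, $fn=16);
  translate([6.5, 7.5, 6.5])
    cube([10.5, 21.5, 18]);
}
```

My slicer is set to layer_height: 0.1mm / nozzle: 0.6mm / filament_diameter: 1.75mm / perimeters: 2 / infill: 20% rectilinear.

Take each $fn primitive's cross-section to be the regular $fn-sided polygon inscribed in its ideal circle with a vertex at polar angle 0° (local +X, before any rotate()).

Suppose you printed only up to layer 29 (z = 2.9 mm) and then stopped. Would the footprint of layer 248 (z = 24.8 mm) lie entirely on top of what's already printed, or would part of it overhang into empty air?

part overhangs

Compare the two slices. At z = 2.9: the 16×18 cube contributes its full rectangle (area 288.00 mm²); the cylinder at (4, 1) does not reach this height (z outside [3, 28]); the cylinder at (-2, 15.5) is not intersected at this z (z outside [6.5, 13.5]); the cube at (6.5, 7.5) does not reach this height (z outside [6.5, 24.5]); Combining (union): only the 16×18 cube is present, so the union is just that shape — area = 288.00 mm². At z = 24.8: the cube is not intersected at this z (z outside [0, 15.5]); the cylinder at (4, 1): section is a regular 16-gon, circumradius r=11.5 (area = (16/2)·11.500²·sin(360°/16) = 404.88 mm²); the cylinder at (-2, 15.5) is not intersected at this z (z outside [6.5, 13.5]); the cube at (6.5, 7.5) does not reach this height (z outside [6.5, 24.5]); Taking the union: only the r=11.5 cylinder at (4, 1) is present, so the union is just that shape — area = 404.88 mm². Checking containment: at z = 24.8 the cross-section extends beyond the z = 2.9 cross-section by about 243.85 mm².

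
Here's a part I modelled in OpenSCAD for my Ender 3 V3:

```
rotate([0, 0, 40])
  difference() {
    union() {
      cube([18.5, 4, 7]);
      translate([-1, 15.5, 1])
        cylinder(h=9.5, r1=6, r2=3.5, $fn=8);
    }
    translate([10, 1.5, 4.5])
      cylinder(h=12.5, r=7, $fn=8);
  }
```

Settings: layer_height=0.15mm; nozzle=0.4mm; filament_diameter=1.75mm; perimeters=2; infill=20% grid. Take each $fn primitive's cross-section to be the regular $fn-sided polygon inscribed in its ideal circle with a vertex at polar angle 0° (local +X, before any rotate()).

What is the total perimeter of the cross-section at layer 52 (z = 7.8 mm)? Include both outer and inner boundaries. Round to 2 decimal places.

At z = 7.8 mm: the cube does not reach this height (z outside [0, 7]); the cone at (-1, 15.5) (r1=6→r2=3.5) has section circumradius 4.211 here — a regular 8-gon (perimeter = 2·8·4.211·sin(180°/8) = 25.78 mm); Combining (union): only the cone at (-1, 15.5) is present, so the union is just that shape — boundary = 25.78 mm; the r=7 cylinder at (10, 1.5) gives a regular 8-gon of circumradius 7 (constant along its height) (perimeter = 2·8·7.000·sin(180°/8) = 42.86 mm); After the difference (first − rest): starting from that combined region, the r=7 cylinder at (10, 1.5) misses the remaining region (no effect) — boundary = 25.78 mm; (rotated 40° about Z; rotation is an isometry so areas/perimeters/island counts are preserved). Overall, the cross-section is a single solid region. Total boundary length (outer) = 25.78 mm.

25.78 mm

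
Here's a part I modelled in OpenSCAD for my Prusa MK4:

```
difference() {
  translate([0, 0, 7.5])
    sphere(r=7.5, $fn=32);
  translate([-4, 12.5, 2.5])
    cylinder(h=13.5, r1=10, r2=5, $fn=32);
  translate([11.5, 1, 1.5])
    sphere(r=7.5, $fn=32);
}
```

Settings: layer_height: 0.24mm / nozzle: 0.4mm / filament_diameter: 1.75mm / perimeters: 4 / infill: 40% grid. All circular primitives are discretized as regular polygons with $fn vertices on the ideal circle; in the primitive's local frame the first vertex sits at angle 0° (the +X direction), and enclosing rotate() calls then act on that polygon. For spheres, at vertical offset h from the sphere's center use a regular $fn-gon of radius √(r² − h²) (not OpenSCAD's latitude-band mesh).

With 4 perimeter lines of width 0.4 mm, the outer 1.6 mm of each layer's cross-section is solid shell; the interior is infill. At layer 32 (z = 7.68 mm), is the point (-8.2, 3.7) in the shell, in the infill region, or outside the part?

At z = 7.68 mm: the sphere: section is a regular 32-gon, circumradius = √(r²−h²) = √(7.5²−0.18²) = 7.498; the cone at (-4, 12.5) (r1=10→r2=5) has section circumradius 8.081 here — a regular 32-gon; the r=7.5 sphere at (11.5, 1) contributes a regular 32-gon of circumradius √(7.5²−6.18²) = 4.249; Subtracting the remaining from the first: starting from the r=7.5 sphere, the cone at (-4, 12.5) partially overlaps it — only the 13.53 mm² overlap (of its 203.86 mm²) is removed, clipping the outline; the r=7.5 sphere at (11.5, 1) partially overlaps it — only the 0.21 mm² overlap (of its 56.37 mm²) is removed, clipping the outline — 1 connected region. Overall, the cross-section is a single solid region. The nearest boundary edge runs (-6.93, 2.87)→(-6.23, 4.17); distance from the point to it = 1.51 mm. The point is not inside any of the regions above, so it lies outside the cross-section (1.51 mm from the nearest boundary).

outside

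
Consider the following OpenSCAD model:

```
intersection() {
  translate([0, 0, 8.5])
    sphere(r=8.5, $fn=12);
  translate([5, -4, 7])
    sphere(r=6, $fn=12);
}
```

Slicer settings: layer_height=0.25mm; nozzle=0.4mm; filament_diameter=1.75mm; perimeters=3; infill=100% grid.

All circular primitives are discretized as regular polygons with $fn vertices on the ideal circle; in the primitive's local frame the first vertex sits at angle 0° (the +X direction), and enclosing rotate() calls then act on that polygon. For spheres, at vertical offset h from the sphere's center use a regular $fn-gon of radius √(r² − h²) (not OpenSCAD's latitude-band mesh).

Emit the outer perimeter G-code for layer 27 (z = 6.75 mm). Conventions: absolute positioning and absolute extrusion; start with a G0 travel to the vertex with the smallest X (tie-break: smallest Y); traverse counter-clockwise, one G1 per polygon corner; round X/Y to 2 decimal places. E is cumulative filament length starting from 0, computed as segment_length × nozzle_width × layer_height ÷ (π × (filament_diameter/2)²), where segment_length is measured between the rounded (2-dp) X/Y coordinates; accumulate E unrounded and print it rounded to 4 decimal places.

G0 X-0.99 Y-4.00 Z6.75
G1 X-0.19 Y-7.00 E0.1291
G1 X0.89 Y-8.08 E0.1926
G1 X4.16 Y-7.20 E0.3334
G1 X7.20 Y-4.16 E0.5121
G1 X8.32 Y0.00 E0.6912
G1 X8.00 Y1.19 E0.7425
G1 X5.00 Y1.99 E0.8715
G1 X2.00 Y1.19 E1.0006
G1 X-0.19 Y-1.00 E1.1294
G1 X-0.99 Y-4.00 E1.2585

At z = 6.75 mm: the sphere: section is a regular 12-gon, circumradius = √(r²−h²) = √(8.5²−1.75²) = 8.318; the sphere at (5, -4): section is a regular 12-gon, circumradius = √(r²−h²) = √(6²−0.25²) = 5.995; Taking the intersection: the r=6 sphere at (5, -4) partially overlaps the r=8.5 sphere; clipping to the common part keeps 65.10 mm² — 1 connected region. The outline is a single polygon with 10 vertices. Extrusion per mm of travel: 0.4 × 0.25 / (π × 0.875²) = 0.041575. Accumulating E over each segment gives final E = 1.2585.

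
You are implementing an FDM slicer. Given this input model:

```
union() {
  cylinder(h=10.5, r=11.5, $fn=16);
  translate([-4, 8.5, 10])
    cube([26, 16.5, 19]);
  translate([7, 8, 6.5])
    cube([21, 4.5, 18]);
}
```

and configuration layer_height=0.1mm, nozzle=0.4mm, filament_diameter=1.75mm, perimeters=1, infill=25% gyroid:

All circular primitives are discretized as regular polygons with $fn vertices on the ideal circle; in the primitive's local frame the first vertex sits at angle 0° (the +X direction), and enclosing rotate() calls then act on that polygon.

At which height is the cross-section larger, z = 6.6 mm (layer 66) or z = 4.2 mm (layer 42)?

Layer 66 (z = 6.6): the cylinder: section is a regular 16-gon, circumradius r=11.5 (area = (16/2)·11.500²·sin(360°/16) = 404.88 mm²); the cube at (-4, 8.5) does not reach this height (z outside [10, 29]); the 21×4.5 cube at (7, 8) contributes its full rectangle (area 94.50 mm²); Taking the union: the regions partially overlap — summed areas 499.38 mm² minus the doubly-counted overlap 0.58 mm² gives 498.80 mm² — area = 498.80 mm². So its area = 498.80 mm². Layer 42 (z = 4.2): the cylinder: section is a regular 16-gon, circumradius r=11.5 (area = (16/2)·11.500²·sin(360°/16) = 404.88 mm²); the cube at (-4, 8.5) is not intersected at this z (z outside [10, 29]); the cube at (7, 8) is absent (z outside [6.5, 24.5]); Taking the union: only the r=11.5 cylinder is present, so the union is just that shape — area = 404.88 mm². So its area = 404.88 mm². Layer 66 is larger (498.80 vs 404.88 mm²).

layer 66 (z = 6.6 mm)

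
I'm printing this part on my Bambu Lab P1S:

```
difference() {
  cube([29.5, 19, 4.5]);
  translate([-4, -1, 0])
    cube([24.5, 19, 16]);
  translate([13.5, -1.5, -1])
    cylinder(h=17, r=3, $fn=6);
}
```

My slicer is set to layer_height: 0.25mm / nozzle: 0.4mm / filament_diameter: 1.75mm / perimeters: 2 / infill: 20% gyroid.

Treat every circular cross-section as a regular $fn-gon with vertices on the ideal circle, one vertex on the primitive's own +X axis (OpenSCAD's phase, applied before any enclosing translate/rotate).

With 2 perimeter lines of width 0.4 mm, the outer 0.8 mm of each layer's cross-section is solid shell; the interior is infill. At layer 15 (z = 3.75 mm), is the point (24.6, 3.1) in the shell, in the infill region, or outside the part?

infill

At z = 3.75 mm: the cube (footprint 29.5×19) is included at this height; the 24.5×19 cube at (-4, -1) contributes its full rectangle; the r=3 cylinder at (13.5, -1.5) contributes a regular 6-gon of circumradius 3; After the difference (first − rest): starting from the 29.5×19 cube, the 24.5×19 cube at (-4, -1) partially overlaps it — only the 369.00 mm² overlap (of its 465.50 mm²) is removed, clipping the outline; the r=3 cylinder at (13.5, -1.5) misses the remaining region (no effect) — 1 connected region. Overall, the cross-section is a single solid region. The nearest boundary edge runs (29.50, 0.00)→(20.50, 0.00); distance from the point to it = 3.10 mm. The point is inside the cross-section and 3.10 mm from the nearest boundary — more than the 0.8 mm shell width (2 × 0.4), so it's in the infill interior.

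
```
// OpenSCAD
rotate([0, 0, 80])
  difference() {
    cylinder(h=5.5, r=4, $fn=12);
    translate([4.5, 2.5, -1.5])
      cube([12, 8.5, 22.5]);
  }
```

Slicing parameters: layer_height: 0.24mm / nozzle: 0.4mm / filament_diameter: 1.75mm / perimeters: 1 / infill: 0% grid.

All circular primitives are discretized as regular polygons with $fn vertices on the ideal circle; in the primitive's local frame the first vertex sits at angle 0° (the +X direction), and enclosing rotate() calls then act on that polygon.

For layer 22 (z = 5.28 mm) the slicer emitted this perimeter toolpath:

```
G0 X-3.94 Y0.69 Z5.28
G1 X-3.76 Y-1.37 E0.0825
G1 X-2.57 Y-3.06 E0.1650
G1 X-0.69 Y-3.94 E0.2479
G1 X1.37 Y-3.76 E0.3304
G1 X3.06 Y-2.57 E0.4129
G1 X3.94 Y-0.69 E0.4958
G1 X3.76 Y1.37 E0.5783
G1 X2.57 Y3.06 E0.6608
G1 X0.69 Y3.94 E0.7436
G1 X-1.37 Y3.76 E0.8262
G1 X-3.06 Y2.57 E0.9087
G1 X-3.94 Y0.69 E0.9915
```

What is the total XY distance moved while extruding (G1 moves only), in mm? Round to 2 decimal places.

Sum the Euclidean lengths of each G1 segment: total = 24.84 mm.

24.84 mm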